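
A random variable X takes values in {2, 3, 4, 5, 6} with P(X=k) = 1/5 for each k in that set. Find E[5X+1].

21

E[5X+1] = Σ (5x+1)·P(X=x)
 = 11·1/5 + 16·1/5 + 21·1/5 + 26·1/5 + 31·1/5
 = 11/5 + 16/5 + 21/5 + 26/5 + 31/5
 = 21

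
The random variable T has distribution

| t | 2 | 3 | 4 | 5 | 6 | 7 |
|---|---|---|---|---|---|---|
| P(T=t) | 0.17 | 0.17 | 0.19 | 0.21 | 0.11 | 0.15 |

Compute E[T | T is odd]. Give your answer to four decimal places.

4.9245

P(T is odd) = 0.17 + 0.21 + 0.15 = 0.53.
E[T | T is odd] = [3·0.17 + 5·0.21 + 7·0.15] / 0.53
 = 2.61 / 0.53
 = 261/53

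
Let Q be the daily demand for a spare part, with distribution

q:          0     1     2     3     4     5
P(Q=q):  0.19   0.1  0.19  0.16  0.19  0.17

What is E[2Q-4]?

1.14

E[2Q-4] = Σ (2q-4)·P(Q=q)
 = (-4)·0.19 + (-2)·0.1 + 0·0.19 + 2·0.16 + 4·0.19 + 6·0.17
 = (-0.76) + (-0.2) + 0 + 0.32 + 0.76 + 1.02
 = 1.14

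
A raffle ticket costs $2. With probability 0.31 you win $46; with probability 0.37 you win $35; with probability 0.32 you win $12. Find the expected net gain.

29.05

E[payout] = 46·0.31 + 35·0.37 + 12·0.32
 = 14.26 + 12.95 + 3.84
 = 31.05
Net = 31.05 - 2 = 29.05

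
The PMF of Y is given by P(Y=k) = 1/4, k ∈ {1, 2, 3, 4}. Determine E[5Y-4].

E[5Y-4] = Σ (5y-4)·P(Y=y)
 = 1·1/4 + 6·1/4 + 11·1/4 + 16·1/4
 = 1/4 + 3/2 + 11/4 + 4
 = 17/2

8.5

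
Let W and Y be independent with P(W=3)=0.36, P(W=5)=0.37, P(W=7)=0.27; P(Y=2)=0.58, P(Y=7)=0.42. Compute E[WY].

E[WY] = Σ_w Σ_y wy · P(W=w)P(Y=y)
 = 6·0.2088 + 21·0.1512 + 10·0.2146 + 35·0.1554 + 14·0.1566 + 49·0.1134
 = 1.2528 + 3.1752 + 2.146 + 5.439 + 2.1924 + 5.5566
 = 19.762

19.762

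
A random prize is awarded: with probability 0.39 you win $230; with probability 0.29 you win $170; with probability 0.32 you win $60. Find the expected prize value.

E[payout] = 230·0.39 + 170·0.29 + 60·0.32
 = 89.7 + 49.3 + 19.2
 = 158.2

158.2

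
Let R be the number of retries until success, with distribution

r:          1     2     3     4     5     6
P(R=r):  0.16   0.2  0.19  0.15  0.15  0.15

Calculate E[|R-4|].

E[|R-4|] = Σ |r-4|·P(R=r)
 = 3·0.16 + 2·0.2 + 1·0.19 + 0·0.15 + 1·0.15 + 2·0.15
 = 0.48 + 0.4 + 0.19 + 0 + 0.15 + 0.3
 = 1.52

1.52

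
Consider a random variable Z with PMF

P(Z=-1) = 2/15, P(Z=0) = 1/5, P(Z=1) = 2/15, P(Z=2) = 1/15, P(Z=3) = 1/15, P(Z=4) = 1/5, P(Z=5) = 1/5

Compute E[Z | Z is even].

P(Z is even) = 1/5 + 1/15 + 1/5 = 7/15.
E[Z | Z is even] = [0·1/5 + 2·1/15 + 4·1/5] / (7/15)
 = 14/15 / (7/15)
 = 2

2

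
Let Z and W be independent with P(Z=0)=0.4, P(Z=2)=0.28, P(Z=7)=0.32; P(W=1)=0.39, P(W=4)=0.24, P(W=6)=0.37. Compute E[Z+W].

E[Z+W] = Σ_z Σ_w (z+w) · P(Z=z)P(W=w)
 = 1·0.156 + 4·0.096 + 6·0.148 + 3·0.1092 + 6·0.0672 + 8·0.1036 + 8·0.1248 + 11·0.0768 + 13·0.1184
 = 0.156 + 0.384 + 0.888 + 0.3276 + 0.4032 + 0.8288 + 0.9984 + 0.8448 + 1.5392
 = 6.37

6.37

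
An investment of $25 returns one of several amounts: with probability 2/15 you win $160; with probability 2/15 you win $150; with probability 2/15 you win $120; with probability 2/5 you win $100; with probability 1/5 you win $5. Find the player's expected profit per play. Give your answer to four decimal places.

73.3333

E[payout] = 160·2/15 + 150·2/15 + 120·2/15 + 100·2/5 + 5·1/5
 = 64/3 + 20 + 16 + 40 + 1
 = 295/3
Net = 295/3 - 25 = 220/3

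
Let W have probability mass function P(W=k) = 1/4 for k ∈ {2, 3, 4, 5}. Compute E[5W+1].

E[5W+1] = Σ (5w+1)·P(W=w)
 = 11·1/4 + 16·1/4 + 21·1/4 + 26·1/4
 = 11/4 + 4 + 21/4 + 13/2
 = 37/2

18.5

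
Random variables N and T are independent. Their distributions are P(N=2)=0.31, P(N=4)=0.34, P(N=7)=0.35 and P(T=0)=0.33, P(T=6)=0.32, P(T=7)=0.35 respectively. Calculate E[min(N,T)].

E[min(N,T)] = Σ_n Σ_t min(n,t) · P(N=n)P(T=t)
 = 0·0.1023 + 2·0.0992 + 2·0.1085 + 0·0.1122 + 4·0.1088 + 4·0.119 + 0·0.1155 + 6·0.112 + 7·0.1225
 = 0 + 0.1984 + 0.217 + 0 + 0.4352 + 0.476 + 0 + 0.672 + 0.8575
 = 2.8561

2.8561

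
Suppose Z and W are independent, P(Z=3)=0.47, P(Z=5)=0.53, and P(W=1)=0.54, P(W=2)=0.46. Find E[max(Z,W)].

4.06

E[max(Z,W)] = Σ_z Σ_w max(z,w) · P(Z=z)P(W=w)
 = 3·0.2538 + 3·0.2162 + 5·0.2862 + 5·0.2438
 = 0.7614 + 0.6486 + 1.431 + 1.219
 = 4.06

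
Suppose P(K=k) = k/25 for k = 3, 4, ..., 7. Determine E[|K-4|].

1.64

E[|K-4|] = Σ |k-4|·P(K=k)
 = 1·3/25 + 0·4/25 + 1·1/5 + 2·6/25 + 3·7/25
 = 3/25 + 0 + 1/5 + 12/25 + 21/25
 = 41/25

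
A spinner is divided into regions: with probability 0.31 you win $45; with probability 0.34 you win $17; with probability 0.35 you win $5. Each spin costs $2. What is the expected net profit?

E[payout] = 45·0.31 + 17·0.34 + 5·0.35
 = 13.95 + 5.78 + 1.75
 = 21.48
Net = 21.48 - 2 = 19.48

19.48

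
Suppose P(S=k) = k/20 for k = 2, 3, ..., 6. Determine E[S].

4.5

E[S] = Σ s·P(S=s)
 = 2·1/10 + 3·3/20 + 4·1/5 + 5·1/4 + 6·3/10
 = 1/5 + 9/20 + 4/5 + 5/4 + 9/5
 = 9/2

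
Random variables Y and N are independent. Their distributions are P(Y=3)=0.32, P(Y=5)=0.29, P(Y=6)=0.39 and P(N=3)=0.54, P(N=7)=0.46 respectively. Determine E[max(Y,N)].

E[max(Y,N)] = Σ_y Σ_n max(y,n) · P(Y=y)P(N=n)
 = 3·0.1728 + 7·0.1472 + 5·0.1566 + 7·0.1334 + 6·0.2106 + 7·0.1794
 = 0.5184 + 1.0304 + 0.783 + 0.9338 + 1.2636 + 1.2558
 = 5.785

5.785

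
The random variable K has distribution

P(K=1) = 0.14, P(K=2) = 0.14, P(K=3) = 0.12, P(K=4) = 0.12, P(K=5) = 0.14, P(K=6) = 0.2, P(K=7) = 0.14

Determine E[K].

E[K] = Σ k·P(K=k)
 = 1·0.14 + 2·0.14 + 3·0.12 + 4·0.12 + 5·0.14 + 6·0.2 + 7·0.14
 = 0.14 + 0.28 + 0.36 + 0.48 + 0.7 + 1.2 + 0.98
 = 4.14

4.14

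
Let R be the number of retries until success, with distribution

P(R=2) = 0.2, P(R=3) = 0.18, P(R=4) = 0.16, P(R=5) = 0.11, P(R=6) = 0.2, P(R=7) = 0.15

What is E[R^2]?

E[R^2] = Σ r^2·P(R=r)
 = 4·0.2 + 9·0.18 + 16·0.16 + 25·0.11 + 36·0.2 + 49·0.15
 = 0.8 + 1.62 + 2.56 + 2.75 + 7.2 + 7.35
 = 22.28

22.28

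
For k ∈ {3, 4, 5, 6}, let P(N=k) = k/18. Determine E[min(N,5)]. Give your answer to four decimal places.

E[min(N,5)] = Σ min(n,5)·P(N=n)
 = 3·1/6 + 4·2/9 + 5·5/18 + 5·1/3
 = 1/2 + 8/9 + 25/18 + 5/3
 = 40/9

4.4444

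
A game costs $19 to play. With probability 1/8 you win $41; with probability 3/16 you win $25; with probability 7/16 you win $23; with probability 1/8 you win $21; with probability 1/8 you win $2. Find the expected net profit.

E[payout] = 41·1/8 + 25·3/16 + 23·7/16 + 21·1/8 + 2·1/8
 = 41/8 + 75/16 + 161/16 + 21/8 + 1/4
 = 91/4
Net = 91/4 - 19 = 15/4

3.75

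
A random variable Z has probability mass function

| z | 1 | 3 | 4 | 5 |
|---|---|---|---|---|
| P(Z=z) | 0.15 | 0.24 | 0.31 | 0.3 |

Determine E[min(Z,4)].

3.31

E[min(Z,4)] = Σ min(z,4)·P(Z=z)
 = 1·0.15 + 3·0.24 + 4·0.31 + 4·0.3
 = 0.15 + 0.72 + 1.24 + 1.2
 = 3.31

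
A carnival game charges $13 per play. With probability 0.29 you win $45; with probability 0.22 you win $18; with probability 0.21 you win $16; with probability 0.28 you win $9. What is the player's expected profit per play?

E[payout] = 45·0.29 + 18·0.22 + 16·0.21 + 9·0.28
 = 13.05 + 3.96 + 3.36 + 2.52
 = 22.89
Net = 22.89 - 13 = 9.89

9.89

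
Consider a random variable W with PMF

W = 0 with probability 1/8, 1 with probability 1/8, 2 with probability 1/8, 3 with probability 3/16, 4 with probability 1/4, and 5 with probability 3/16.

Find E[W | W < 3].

P(W < 3) = 1/8 + 1/8 + 1/8 = 3/8.
E[W | W < 3] = [0·1/8 + 1·1/8 + 2·1/8] / (3/8)
 = 3/8 / (3/8)
 = 1

1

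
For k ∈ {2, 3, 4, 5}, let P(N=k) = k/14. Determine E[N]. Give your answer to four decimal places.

3.8571

E[N] = Σ n·P(N=n)
 = 2·1/7 + 3·3/14 + 4·2/7 + 5·5/14
 = 2/7 + 9/14 + 8/7 + 25/14
 = 27/7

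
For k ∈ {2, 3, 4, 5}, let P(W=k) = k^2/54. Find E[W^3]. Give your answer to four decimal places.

E[W^3] = Σ w^3·P(W=w)
 = 8·2/27 + 27·1/6 + 64·8/27 + 125·25/54
 = 16/27 + 9/2 + 512/27 + 3125/54
 = 2212/27

81.9259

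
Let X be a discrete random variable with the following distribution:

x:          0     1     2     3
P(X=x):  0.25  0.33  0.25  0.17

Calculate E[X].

E[X] = Σ x·P(X=x)
 = 0·0.25 + 1·0.33 + 2·0.25 + 3·0.17
 = 0 + 0.33 + 0.5 + 0.51
 = 1.34

1.34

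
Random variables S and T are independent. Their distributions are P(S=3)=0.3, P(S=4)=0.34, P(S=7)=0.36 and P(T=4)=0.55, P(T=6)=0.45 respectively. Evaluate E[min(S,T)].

E[min(S,T)] = Σ_s Σ_t min(s,t) · P(S=s)P(T=t)
 = 3·0.165 + 3·0.135 + 4·0.187 + 4·0.153 + 4·0.198 + 6·0.162
 = 0.495 + 0.405 + 0.748 + 0.612 + 0.792 + 0.972
 = 4.024

4.024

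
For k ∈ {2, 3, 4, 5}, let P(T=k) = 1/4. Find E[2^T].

15

E[2^T] = Σ 2^t·P(T=t)
 = 4·1/4 + 8·1/4 + 16·1/4 + 32·1/4
 = 1 + 2 + 4 + 8
 = 15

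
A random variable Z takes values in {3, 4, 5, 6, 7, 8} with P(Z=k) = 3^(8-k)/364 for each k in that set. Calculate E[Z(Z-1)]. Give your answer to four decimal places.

9.4011

E[Z(Z-1)] = Σ z(z-1)·P(Z=z)
 = 6·243/364 + 12·81/364 + 20·27/364 + 30·9/364 + 42·3/364 + 56·1/364
 = 729/182 + 243/91 + 135/91 + 135/182 + 9/26 + 2/13
 = 1711/182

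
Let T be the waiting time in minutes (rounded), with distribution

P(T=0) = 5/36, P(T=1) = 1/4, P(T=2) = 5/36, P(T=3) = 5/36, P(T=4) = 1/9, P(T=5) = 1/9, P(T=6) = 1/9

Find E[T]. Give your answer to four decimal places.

2.6111

E[T] = Σ t·P(T=t)
 = 0·5/36 + 1·1/4 + 2·5/36 + 3·5/36 + 4·1/9 + 5·1/9 + 6·1/9
 = 0 + 1/4 + 5/18 + 5/12 + 4/9 + 5/9 + 2/3
 = 47/18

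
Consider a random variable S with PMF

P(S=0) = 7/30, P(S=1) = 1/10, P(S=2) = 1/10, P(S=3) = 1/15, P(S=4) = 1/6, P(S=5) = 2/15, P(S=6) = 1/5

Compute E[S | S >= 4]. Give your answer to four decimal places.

5.0667

P(S >= 4) = 1/6 + 2/15 + 1/5 = 1/2.
E[S | S >= 4] = [4·1/6 + 5·2/15 + 6·1/5] / (1/2)
 = 38/15 / (1/2)
 = 76/15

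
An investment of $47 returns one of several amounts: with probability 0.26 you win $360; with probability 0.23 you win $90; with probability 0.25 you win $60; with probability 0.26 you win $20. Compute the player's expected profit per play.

E[payout] = 360·0.26 + 90·0.23 + 60·0.25 + 20·0.26
 = 93.6 + 20.7 + 15 + 5.2
 = 134.5
Net = 134.5 - 47 = 87.5

87.5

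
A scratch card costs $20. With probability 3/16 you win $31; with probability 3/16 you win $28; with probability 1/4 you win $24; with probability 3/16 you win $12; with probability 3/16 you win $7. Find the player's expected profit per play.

E[payout] = 31·3/16 + 28·3/16 + 24·1/4 + 12·3/16 + 7·3/16
 = 93/16 + 21/4 + 6 + 9/4 + 21/16
 = 165/8
Net = 165/8 - 20 = 5/8

0.625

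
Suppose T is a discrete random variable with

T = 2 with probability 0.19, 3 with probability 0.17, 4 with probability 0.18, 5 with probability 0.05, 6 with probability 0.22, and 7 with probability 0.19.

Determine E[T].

E[T] = Σ t·P(T=t)
 = 2·0.19 + 3·0.17 + 4·0.18 + 5·0.05 + 6·0.22 + 7·0.19
 = 0.38 + 0.51 + 0.72 + 0.25 + 1.32 + 1.33
 = 4.51

4.51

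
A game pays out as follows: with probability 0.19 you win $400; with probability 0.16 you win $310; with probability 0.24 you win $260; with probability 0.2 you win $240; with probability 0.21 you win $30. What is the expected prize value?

242.3

E[payout] = 400·0.19 + 310·0.16 + 260·0.24 + 240·0.2 + 30·0.21
 = 76 + 49.6 + 62.4 + 48 + 6.3
 = 242.3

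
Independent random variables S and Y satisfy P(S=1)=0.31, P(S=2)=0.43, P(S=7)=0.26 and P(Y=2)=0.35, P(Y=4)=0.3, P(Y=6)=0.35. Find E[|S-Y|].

E[|S-Y|] = Σ_s Σ_y |s-y| · P(S=s)P(Y=y)
 = 1·0.1085 + 3·0.093 + 5·0.1085 + 0·0.1505 + 2·0.129 + 4·0.1505 + 5·0.091 + 3·0.078 + 1·0.091
 = 0.1085 + 0.279 + 0.5425 + 0 + 0.258 + 0.602 + 0.455 + 0.234 + 0.091
 = 2.57

2.57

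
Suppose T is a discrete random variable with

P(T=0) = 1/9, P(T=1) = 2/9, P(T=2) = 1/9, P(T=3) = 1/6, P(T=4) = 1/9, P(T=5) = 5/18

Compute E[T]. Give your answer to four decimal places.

E[T] = Σ t·P(T=t)
 = 0·1/9 + 1·2/9 + 2·1/9 + 3·1/6 + 4·1/9 + 5·5/18
 = 0 + 2/9 + 2/9 + 1/2 + 4/9 + 25/18
 = 25/9

2.7778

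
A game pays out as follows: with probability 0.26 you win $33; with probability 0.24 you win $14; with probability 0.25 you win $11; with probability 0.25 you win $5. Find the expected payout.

15.94

E[payout] = 33·0.26 + 14·0.24 + 11·0.25 + 5·0.25
 = 8.58 + 3.36 + 2.75 + 1.25
 = 15.94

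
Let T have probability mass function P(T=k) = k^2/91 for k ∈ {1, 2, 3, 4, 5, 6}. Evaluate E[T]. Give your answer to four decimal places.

E[T] = Σ t·P(T=t)
 = 1·1/91 + 2·4/91 + 3·9/91 + 4·16/91 + 5·25/91 + 6·36/91
 = 1/91 + 8/91 + 27/91 + 64/91 + 125/91 + 216/91
 = 63/13

4.8462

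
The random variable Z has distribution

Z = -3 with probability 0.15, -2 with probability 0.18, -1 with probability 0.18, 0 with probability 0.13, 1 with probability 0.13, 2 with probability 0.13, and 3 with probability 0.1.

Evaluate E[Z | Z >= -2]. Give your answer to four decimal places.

P(Z >= -2) = 0.18 + 0.18 + 0.13 + 0.13 + 0.13 + 0.1 = 0.85.
E[Z | Z >= -2] = [(-2)·0.18 + (-1)·0.18 + 0·0.13 + 1·0.13 + 2·0.13 + 3·0.1] / 0.85
 = 0.15 / 0.85
 = 3/17

0.1765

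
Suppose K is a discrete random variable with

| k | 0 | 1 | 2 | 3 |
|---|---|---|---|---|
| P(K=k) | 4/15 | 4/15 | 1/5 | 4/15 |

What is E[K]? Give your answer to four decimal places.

1.4667

E[K] = Σ k·P(K=k)
 = 0·4/15 + 1·4/15 + 2·1/5 + 3·4/15
 = 0 + 4/15 + 2/5 + 4/5
 = 22/15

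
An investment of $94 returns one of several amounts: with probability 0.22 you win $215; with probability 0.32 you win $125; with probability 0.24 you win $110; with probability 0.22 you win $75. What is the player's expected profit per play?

36.2

E[payout] = 215·0.22 + 125·0.32 + 110·0.24 + 75·0.22
 = 47.3 + 40 + 26.4 + 16.5
 = 130.2
Net = 130.2 - 94 = 36.2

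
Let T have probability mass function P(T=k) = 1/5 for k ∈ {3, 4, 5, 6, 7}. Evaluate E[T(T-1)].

E[T(T-1)] = Σ t(t-1)·P(T=t)
 = 6·1/5 + 12·1/5 + 20·1/5 + 30·1/5 + 42·1/5
 = 6/5 + 12/5 + 4 + 6 + 42/5
 = 22

22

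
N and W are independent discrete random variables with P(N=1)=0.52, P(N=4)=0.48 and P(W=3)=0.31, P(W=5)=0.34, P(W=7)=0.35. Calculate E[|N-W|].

2.9376

E[|N-W|] = Σ_n Σ_w |n-w| · P(N=n)P(W=w)
 = 2·0.1612 + 4·0.1768 + 6·0.182 + 1·0.1488 + 1·0.1632 + 3·0.168
 = 0.3224 + 0.7072 + 1.092 + 0.1488 + 0.1632 + 0.504
 = 2.9376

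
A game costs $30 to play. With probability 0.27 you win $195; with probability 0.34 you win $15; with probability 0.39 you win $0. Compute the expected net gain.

E[payout] = 195·0.27 + 15·0.34 + 0·0.39
 = 52.65 + 5.1 + 0
 = 57.75
Net = 57.75 - 30 = 27.75

27.75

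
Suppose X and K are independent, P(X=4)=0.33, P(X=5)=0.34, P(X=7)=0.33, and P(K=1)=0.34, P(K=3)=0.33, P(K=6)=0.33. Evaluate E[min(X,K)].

2.98

E[min(X,K)] = Σ_x Σ_k min(x,k) · P(X=x)P(K=k)
 = 1·0.1122 + 3·0.1089 + 4·0.1089 + 1·0.1156 + 3·0.1122 + 5·0.1122 + 1·0.1122 + 3·0.1089 + 6·0.1089
 = 0.1122 + 0.3267 + 0.4356 + 0.1156 + 0.3366 + 0.561 + 0.1122 + 0.3267 + 0.6534
 = 2.98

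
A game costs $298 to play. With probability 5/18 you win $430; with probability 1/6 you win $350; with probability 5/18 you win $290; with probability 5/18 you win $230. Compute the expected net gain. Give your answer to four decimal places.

E[payout] = 430·5/18 + 350·1/6 + 290·5/18 + 230·5/18
 = 1075/9 + 175/3 + 725/9 + 575/9
 = 2900/9
Net = 2900/9 - 298 = 218/9

24.2222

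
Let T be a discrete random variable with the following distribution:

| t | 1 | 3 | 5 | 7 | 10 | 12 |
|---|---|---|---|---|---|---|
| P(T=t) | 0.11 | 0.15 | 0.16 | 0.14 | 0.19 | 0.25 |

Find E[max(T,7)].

8.82

E[max(T,7)] = Σ max(t,7)·P(T=t)
 = 7·0.11 + 7·0.15 + 7·0.16 + 7·0.14 + 10·0.19 + 12·0.25
 = 0.77 + 1.05 + 1.12 + 0.98 + 1.9 + 3
 = 8.82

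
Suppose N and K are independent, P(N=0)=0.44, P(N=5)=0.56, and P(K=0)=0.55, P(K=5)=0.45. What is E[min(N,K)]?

E[min(N,K)] = Σ_n Σ_k min(n,k) · P(N=n)P(K=k)
 = 0·0.242 + 0·0.198 + 0·0.308 + 5·0.252
 = 0 + 0 + 0 + 1.26
 = 1.26

1.26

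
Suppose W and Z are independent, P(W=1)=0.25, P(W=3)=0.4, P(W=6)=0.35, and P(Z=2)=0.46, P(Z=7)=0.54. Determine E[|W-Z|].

2.806

E[|W-Z|] = Σ_w Σ_z |w-z| · P(W=w)P(Z=z)
 = 1·0.115 + 6·0.135 + 1·0.184 + 4·0.216 + 4·0.161 + 1·0.189
 = 0.115 + 0.81 + 0.184 + 0.864 + 0.644 + 0.189
 = 2.806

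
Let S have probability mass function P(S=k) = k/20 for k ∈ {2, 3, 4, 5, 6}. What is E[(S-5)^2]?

E[(S-5)^2] = Σ (s-5)^2·P(S=s)
 = 9·1/10 + 4·3/20 + 1·1/5 + 0·1/4 + 1·3/10
 = 9/10 + 3/5 + 1/5 + 0 + 3/10
 = 2

2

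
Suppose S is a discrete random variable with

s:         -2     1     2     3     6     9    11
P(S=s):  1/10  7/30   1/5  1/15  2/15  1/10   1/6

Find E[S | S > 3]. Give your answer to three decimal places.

8.833

P(S > 3) = 2/15 + 1/10 + 1/6 = 2/5.
E[S | S > 3] = [6·2/15 + 9·1/10 + 11·1/6] / (2/5)
 = 53/15 / (2/5)
 = 53/6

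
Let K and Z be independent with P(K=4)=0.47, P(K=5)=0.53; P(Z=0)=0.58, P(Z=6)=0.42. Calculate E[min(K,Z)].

E[min(K,Z)] = Σ_k Σ_z min(k,z) · P(K=k)P(Z=z)
 = 0·0.2726 + 4·0.1974 + 0·0.3074 + 5·0.2226
 = 0 + 0.7896 + 0 + 1.113
 = 1.9026

1.9026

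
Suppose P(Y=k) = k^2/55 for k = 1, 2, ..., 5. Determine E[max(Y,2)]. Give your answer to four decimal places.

4.1091

E[max(Y,2)] = Σ max(y,2)·P(Y=y)
 = 2·1/55 + 2·4/55 + 3·9/55 + 4·16/55 + 5·5/11
 = 2/55 + 8/55 + 27/55 + 64/55 + 25/11
 = 226/55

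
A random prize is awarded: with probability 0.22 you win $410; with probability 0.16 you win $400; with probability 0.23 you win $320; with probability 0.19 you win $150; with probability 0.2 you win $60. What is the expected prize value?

268.3

E[payout] = 410·0.22 + 400·0.16 + 320·0.23 + 150·0.19 + 60·0.2
 = 90.2 + 64 + 73.6 + 28.5 + 12
 = 268.3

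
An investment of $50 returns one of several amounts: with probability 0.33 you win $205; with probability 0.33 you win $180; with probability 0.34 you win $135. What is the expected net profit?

E[payout] = 205·0.33 + 180·0.33 + 135·0.34
 = 67.65 + 59.4 + 45.9
 = 172.95
Net = 172.95 - 50 = 122.95

122.95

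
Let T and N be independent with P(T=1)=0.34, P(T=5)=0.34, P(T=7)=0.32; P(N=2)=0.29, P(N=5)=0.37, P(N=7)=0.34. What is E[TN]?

E[TN] = Σ_t Σ_n tn · P(T=t)P(N=n)
 = 2·0.0986 + 5·0.1258 + 7·0.1156 + 10·0.0986 + 25·0.1258 + 35·0.1156 + 14·0.0928 + 35·0.1184 + 49·0.1088
 = 0.1972 + 0.629 + 0.8092 + 0.986 + 3.145 + 4.046 + 1.2992 + 4.144 + 5.3312
 = 20.5868

20.5868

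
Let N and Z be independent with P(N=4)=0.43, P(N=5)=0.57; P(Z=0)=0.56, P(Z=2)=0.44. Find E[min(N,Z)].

0.88

E[min(N,Z)] = Σ_n Σ_z min(n,z) · P(N=n)P(Z=z)
 = 0·0.2408 + 2·0.1892 + 0·0.3192 + 2·0.2508
 = 0 + 0.3784 + 0 + 0.5016
 = 0.88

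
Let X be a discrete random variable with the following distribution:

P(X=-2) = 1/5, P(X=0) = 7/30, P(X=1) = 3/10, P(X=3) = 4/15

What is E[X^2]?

E[X^2] = Σ x^2·P(X=x)
 = 4·1/5 + 0·7/30 + 1·3/10 + 9·4/15
 = 4/5 + 0 + 3/10 + 12/5
 = 7/2

3.5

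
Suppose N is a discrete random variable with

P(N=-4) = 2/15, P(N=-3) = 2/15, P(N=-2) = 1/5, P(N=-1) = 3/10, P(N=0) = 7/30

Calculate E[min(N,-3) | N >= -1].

P(N >= -1) = 3/10 + 7/30 = 8/15.
E[min(N,-3) | N >= -1] = [(-3)·3/10 + (-3)·7/30] / (8/15)
 = -8/5 / (8/15)
 = -3

-3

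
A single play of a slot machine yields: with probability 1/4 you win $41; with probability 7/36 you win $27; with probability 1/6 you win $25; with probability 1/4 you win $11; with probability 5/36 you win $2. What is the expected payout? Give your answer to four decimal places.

22.6944

E[payout] = 41·1/4 + 27·7/36 + 25·1/6 + 11·1/4 + 2·5/36
 = 41/4 + 21/4 + 25/6 + 11/4 + 5/18
 = 817/36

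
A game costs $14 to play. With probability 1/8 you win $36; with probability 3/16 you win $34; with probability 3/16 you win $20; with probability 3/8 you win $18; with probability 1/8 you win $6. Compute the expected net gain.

8.125

E[payout] = 36·1/8 + 34·3/16 + 20·3/16 + 18·3/8 + 6·1/8
 = 9/2 + 51/8 + 15/4 + 27/4 + 3/4
 = 177/8
Net = 177/8 - 14 = 65/8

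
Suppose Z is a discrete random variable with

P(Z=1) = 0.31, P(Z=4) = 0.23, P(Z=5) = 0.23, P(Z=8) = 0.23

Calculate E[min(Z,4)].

3.07

E[min(Z,4)] = Σ min(z,4)·P(Z=z)
 = 1·0.31 + 4·0.23 + 4·0.23 + 4·0.23
 = 0.31 + 0.92 + 0.92 + 0.92
 = 3.07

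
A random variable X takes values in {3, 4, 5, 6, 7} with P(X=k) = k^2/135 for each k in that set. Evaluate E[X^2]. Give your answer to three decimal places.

34.511

E[X^2] = Σ x^2·P(X=x)
 = 9·1/15 + 16·16/135 + 25·5/27 + 36·4/15 + 49·49/135
 = 3/5 + 256/135 + 125/27 + 48/5 + 2401/135
 = 1553/45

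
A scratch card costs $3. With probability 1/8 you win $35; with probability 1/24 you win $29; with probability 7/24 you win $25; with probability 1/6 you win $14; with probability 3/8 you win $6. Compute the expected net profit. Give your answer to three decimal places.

E[payout] = 35·1/8 + 29·1/24 + 25·7/24 + 14·1/6 + 6·3/8
 = 35/8 + 29/24 + 175/24 + 7/3 + 9/4
 = 419/24
Net = 419/24 - 3 = 347/24

14.458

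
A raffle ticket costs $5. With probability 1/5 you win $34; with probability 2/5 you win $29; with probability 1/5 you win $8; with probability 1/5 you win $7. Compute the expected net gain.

16.4

E[payout] = 34·1/5 + 29·2/5 + 8·1/5 + 7·1/5
 = 34/5 + 58/5 + 8/5 + 7/5
 = 107/5
Net = 107/5 - 5 = 82/5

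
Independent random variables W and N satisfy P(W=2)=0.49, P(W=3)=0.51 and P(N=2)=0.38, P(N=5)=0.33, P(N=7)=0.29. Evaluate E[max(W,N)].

E[max(W,N)] = Σ_w Σ_n max(w,n) · P(W=w)P(N=n)
 = 2·0.1862 + 5·0.1617 + 7·0.1421 + 3·0.1938 + 5·0.1683 + 7·0.1479
 = 0.3724 + 0.8085 + 0.9947 + 0.5814 + 0.8415 + 1.0353
 = 4.6338

4.6338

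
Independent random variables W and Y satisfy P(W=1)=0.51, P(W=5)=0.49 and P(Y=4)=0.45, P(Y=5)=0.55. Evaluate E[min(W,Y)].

E[min(W,Y)] = Σ_w Σ_y min(w,y) · P(W=w)P(Y=y)
 = 1·0.2295 + 1·0.2805 + 4·0.2205 + 5·0.2695
 = 0.2295 + 0.2805 + 0.882 + 1.3475
 = 2.7395

2.7395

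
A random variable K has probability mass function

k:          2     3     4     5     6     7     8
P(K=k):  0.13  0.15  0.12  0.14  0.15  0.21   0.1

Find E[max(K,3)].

E[max(K,3)] = Σ max(k,3)·P(K=k)
 = 3·0.13 + 3·0.15 + 4·0.12 + 5·0.14 + 6·0.15 + 7·0.21 + 8·0.1
 = 0.39 + 0.45 + 0.48 + 0.7 + 0.9 + 1.47 + 0.8
 = 5.19

5.19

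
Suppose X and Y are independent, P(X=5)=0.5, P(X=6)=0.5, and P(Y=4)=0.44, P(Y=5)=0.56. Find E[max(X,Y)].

E[max(X,Y)] = Σ_x Σ_y max(x,y) · P(X=x)P(Y=y)
 = 5·0.22 + 5·0.28 + 6·0.22 + 6·0.28
 = 1.1 + 1.4 + 1.32 + 1.68
 = 5.5

5.5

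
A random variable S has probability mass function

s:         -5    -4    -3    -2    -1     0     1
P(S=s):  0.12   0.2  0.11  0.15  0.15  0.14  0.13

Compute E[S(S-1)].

E[S(S-1)] = Σ s(s-1)·P(S=s)
 = 30·0.12 + 20·0.2 + 12·0.11 + 6·0.15 + 2·0.15 + 0·0.14 + 0·0.13
 = 3.6 + 4 + 1.32 + 0.9 + 0.3 + 0 + 0
 = 10.12

10.12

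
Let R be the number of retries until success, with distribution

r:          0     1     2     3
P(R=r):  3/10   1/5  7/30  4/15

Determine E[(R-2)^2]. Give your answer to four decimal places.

1.6667

E[(R-2)^2] = Σ (r-2)^2·P(R=r)
 = 4·3/10 + 1·1/5 + 0·7/30 + 1·4/15
 = 6/5 + 1/5 + 0 + 4/15
 = 5/3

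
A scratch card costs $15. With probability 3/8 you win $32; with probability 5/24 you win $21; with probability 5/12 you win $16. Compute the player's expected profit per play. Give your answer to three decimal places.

8.042

E[payout] = 32·3/8 + 21·5/24 + 16·5/12
 = 12 + 35/8 + 20/3
 = 553/24
Net = 553/24 - 15 = 193/24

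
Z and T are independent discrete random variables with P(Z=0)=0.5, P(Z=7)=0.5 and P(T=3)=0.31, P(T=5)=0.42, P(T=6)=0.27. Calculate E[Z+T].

8.15

E[Z+T] = Σ_z Σ_t (z+t) · P(Z=z)P(T=t)
 = 3·0.155 + 5·0.21 + 6·0.135 + 10·0.155 + 12·0.21 + 13·0.135
 = 0.465 + 1.05 + 0.81 + 1.55 + 2.52 + 1.755
 = 8.15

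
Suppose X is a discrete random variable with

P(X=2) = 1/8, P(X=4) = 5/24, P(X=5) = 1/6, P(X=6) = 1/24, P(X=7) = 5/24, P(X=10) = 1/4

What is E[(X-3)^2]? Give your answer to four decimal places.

16.9583

E[(X-3)^2] = Σ (x-3)^2·P(X=x)
 = 1·1/8 + 1·5/24 + 4·1/6 + 9·1/24 + 16·5/24 + 49·1/4
 = 1/8 + 5/24 + 2/3 + 3/8 + 10/3 + 49/4
 = 407/24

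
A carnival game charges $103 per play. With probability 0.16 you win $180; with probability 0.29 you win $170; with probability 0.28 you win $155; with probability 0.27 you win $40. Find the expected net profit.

E[payout] = 180·0.16 + 170·0.29 + 155·0.28 + 40·0.27
 = 28.8 + 49.3 + 43.4 + 10.8
 = 132.3
Net = 132.3 - 103 = 29.3

29.3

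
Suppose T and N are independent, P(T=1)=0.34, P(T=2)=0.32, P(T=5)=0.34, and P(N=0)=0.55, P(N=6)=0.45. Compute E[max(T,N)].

E[max(T,N)] = Σ_t Σ_n max(t,n) · P(T=t)P(N=n)
 = 1·0.187 + 6·0.153 + 2·0.176 + 6·0.144 + 5·0.187 + 6·0.153
 = 0.187 + 0.918 + 0.352 + 0.864 + 0.935 + 0.918
 = 4.174

4.174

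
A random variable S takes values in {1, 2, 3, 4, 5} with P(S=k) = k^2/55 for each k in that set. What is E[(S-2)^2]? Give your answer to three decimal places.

E[(S-2)^2] = Σ (s-2)^2·P(S=s)
 = 1·1/55 + 0·4/55 + 1·9/55 + 4·16/55 + 9·5/11
 = 1/55 + 0 + 9/55 + 64/55 + 45/11
 = 299/55

5.436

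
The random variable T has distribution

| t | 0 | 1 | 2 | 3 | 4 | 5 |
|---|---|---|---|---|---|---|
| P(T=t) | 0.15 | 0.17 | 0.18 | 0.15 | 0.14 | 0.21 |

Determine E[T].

E[T] = Σ t·P(T=t)
 = 0·0.15 + 1·0.17 + 2·0.18 + 3·0.15 + 4·0.14 + 5·0.21
 = 0 + 0.17 + 0.36 + 0.45 + 0.56 + 1.05
 = 2.59

2.59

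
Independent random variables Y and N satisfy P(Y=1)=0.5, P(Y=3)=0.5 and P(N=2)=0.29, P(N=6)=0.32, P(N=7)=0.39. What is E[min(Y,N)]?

1.855

E[min(Y,N)] = Σ_y Σ_n min(y,n) · P(Y=y)P(N=n)
 = 1·0.145 + 1·0.16 + 1·0.195 + 2·0.145 + 3·0.16 + 3·0.195
 = 0.145 + 0.16 + 0.195 + 0.29 + 0.48 + 0.585
 = 1.855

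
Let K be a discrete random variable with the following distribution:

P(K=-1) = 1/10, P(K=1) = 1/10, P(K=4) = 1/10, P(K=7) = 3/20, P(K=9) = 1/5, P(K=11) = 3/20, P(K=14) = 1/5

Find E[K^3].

E[K^3] = Σ k^3·P(K=k)
 = (-1)·1/10 + 1·1/10 + 64·1/10 + 343·3/20 + 729·1/5 + 1331·3/20 + 2744·1/5
 = (-1/10) + 1/10 + 32/5 + 1029/20 + 729/5 + 3993/20 + 2744/5
 = 9521/10

952.1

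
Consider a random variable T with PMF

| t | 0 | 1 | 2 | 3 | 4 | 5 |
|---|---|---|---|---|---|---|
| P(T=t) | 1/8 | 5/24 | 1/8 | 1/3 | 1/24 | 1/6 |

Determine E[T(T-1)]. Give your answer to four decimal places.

E[T(T-1)] = Σ t(t-1)·P(T=t)
 = 0·1/8 + 0·5/24 + 2·1/8 + 6·1/3 + 12·1/24 + 20·1/6
 = 0 + 0 + 1/4 + 2 + 1/2 + 10/3
 = 73/12

6.0833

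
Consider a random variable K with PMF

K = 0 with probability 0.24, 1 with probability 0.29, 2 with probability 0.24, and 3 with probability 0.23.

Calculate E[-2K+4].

1.08

E[-2K+4] = Σ (-2k+4)·P(K=k)
 = 4·0.24 + 2·0.29 + 0·0.24 + (-2)·0.23
 = 0.96 + 0.58 + 0 + (-0.46)
 = 1.08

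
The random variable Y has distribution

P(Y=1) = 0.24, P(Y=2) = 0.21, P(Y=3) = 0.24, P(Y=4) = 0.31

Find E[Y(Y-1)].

E[Y(Y-1)] = Σ y(y-1)·P(Y=y)
 = 0·0.24 + 2·0.21 + 6·0.24 + 12·0.31
 = 0 + 0.42 + 1.44 + 3.72
 = 5.58

5.58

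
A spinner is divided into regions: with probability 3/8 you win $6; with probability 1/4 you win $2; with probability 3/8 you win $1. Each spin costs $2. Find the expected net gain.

E[payout] = 6·3/8 + 2·1/4 + 1·3/8
 = 9/4 + 1/2 + 3/8
 = 25/8
Net = 25/8 - 2 = 9/8

1.125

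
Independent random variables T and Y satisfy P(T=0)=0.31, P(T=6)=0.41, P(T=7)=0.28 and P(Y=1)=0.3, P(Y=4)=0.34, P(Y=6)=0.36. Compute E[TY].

16.8844

E[TY] = Σ_t Σ_y ty · P(T=t)P(Y=y)
 = 0·0.093 + 0·0.1054 + 0·0.1116 + 6·0.123 + 24·0.1394 + 36·0.1476 + 7·0.084 + 28·0.0952 + 42·0.1008
 = 0 + 0 + 0 + 0.738 + 3.3456 + 5.3136 + 0.588 + 2.6656 + 4.2336
 = 16.8844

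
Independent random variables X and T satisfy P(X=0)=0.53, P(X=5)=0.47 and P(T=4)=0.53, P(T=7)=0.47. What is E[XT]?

12.7135

E[XT] = Σ_x Σ_t xt · P(X=x)P(T=t)
 = 0·0.2809 + 0·0.2491 + 20·0.2491 + 35·0.2209
 = 0 + 0 + 4.982 + 7.7315
 = 12.7135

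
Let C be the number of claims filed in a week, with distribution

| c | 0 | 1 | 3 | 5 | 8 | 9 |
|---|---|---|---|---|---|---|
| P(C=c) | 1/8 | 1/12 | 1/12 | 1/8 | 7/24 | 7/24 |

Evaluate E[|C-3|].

E[|C-3|] = Σ |c-3|·P(C=c)
 = 3·1/8 + 2·1/12 + 0·1/12 + 2·1/8 + 5·7/24 + 6·7/24
 = 3/8 + 1/6 + 0 + 1/4 + 35/24 + 7/4
 = 4

4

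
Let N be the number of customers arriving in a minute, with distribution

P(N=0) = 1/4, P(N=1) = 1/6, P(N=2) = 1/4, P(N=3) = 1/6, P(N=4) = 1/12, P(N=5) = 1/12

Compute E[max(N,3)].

E[max(N,3)] = Σ max(n,3)·P(N=n)
 = 3·1/4 + 3·1/6 + 3·1/4 + 3·1/6 + 4·1/12 + 5·1/12
 = 3/4 + 1/2 + 3/4 + 1/2 + 1/3 + 5/12
 = 13/4

3.25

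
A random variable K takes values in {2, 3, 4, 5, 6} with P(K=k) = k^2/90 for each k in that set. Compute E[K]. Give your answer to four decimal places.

E[K] = Σ k·P(K=k)
 = 2·2/45 + 3·1/10 + 4·8/45 + 5·5/18 + 6·2/5
 = 4/45 + 3/10 + 32/45 + 25/18 + 12/5
 = 44/9

4.8889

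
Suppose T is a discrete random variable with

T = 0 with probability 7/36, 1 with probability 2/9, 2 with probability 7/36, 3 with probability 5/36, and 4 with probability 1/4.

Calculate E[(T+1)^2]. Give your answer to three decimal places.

11.306

E[(T+1)^2] = Σ (t+1)^2·P(T=t)
 = 1·7/36 + 4·2/9 + 9·7/36 + 16·5/36 + 25·1/4
 = 7/36 + 8/9 + 7/4 + 20/9 + 25/4
 = 407/36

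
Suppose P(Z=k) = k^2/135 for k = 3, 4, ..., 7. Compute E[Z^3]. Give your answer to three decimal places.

E[Z^3] = Σ z^3·P(Z=z)
 = 27·1/15 + 64·16/135 + 125·5/27 + 216·4/15 + 343·49/135
 = 9/5 + 1024/135 + 625/27 + 288/5 + 16807/135
 = 5795/27

214.630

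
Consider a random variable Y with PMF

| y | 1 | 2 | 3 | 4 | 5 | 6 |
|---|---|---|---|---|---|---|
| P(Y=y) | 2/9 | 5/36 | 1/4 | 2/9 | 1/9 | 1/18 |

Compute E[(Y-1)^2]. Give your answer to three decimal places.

6.306

E[(Y-1)^2] = Σ (y-1)^2·P(Y=y)
 = 0·2/9 + 1·5/36 + 4·1/4 + 9·2/9 + 16·1/9 + 25·1/18
 = 0 + 5/36 + 1 + 2 + 16/9 + 25/18
 = 227/36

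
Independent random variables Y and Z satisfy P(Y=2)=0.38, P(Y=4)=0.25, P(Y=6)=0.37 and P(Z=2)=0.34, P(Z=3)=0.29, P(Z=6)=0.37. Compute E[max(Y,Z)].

E[max(Y,Z)] = Σ_y Σ_z max(y,z) · P(Y=y)P(Z=z)
 = 2·0.1292 + 3·0.1102 + 6·0.1406 + 4·0.085 + 4·0.0725 + 6·0.0925 + 6·0.1258 + 6·0.1073 + 6·0.1369
 = 0.2584 + 0.3306 + 0.8436 + 0.34 + 0.29 + 0.555 + 0.7548 + 0.6438 + 0.8214
 = 4.8376

4.8376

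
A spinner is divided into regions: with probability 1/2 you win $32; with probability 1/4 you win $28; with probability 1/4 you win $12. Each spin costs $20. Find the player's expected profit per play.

E[payout] = 32·1/2 + 28·1/4 + 12·1/4
 = 16 + 7 + 3
 = 26
Net = 26 - 20 = 6

6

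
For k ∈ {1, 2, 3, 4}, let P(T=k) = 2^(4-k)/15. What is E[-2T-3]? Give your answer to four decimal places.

E[-2T-3] = Σ (-2t-3)·P(T=t)
 = (-5)·8/15 + (-7)·4/15 + (-9)·2/15 + (-11)·1/15
 = (-8/3) + (-28/15) + (-6/5) + (-11/15)
 = -97/15

-6.4667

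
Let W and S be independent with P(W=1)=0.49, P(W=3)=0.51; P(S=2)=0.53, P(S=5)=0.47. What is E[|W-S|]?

E[|W-S|] = Σ_w Σ_s |w-s| · P(W=w)P(S=s)
 = 1·0.2597 + 4·0.2303 + 1·0.2703 + 2·0.2397
 = 0.2597 + 0.9212 + 0.2703 + 0.4794
 = 1.9306

1.9306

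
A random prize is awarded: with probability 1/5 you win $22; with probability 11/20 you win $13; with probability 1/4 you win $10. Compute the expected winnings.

E[payout] = 22·1/5 + 13·11/20 + 10·1/4
 = 22/5 + 143/20 + 5/2
 = 281/20

14.05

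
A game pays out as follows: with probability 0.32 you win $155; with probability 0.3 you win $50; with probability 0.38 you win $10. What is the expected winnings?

68.4

E[payout] = 155·0.32 + 50·0.3 + 10·0.38
 = 49.6 + 15 + 3.8
 = 68.4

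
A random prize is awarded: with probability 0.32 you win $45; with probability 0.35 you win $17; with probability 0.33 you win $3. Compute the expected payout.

21.34

E[payout] = 45·0.32 + 17·0.35 + 3·0.33
 = 14.4 + 5.95 + 0.99
 = 21.34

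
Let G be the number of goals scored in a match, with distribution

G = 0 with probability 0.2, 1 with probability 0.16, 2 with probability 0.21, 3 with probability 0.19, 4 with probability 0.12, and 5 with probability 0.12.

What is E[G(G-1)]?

E[G(G-1)] = Σ g(g-1)·P(G=g)
 = 0·0.2 + 0·0.16 + 2·0.21 + 6·0.19 + 12·0.12 + 20·0.12
 = 0 + 0 + 0.42 + 1.14 + 1.44 + 2.4
 = 5.4

5.4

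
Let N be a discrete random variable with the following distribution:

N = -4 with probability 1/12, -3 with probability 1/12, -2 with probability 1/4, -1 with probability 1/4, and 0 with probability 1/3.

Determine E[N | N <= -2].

P(N <= -2) = 1/12 + 1/12 + 1/4 = 5/12.
E[N | N <= -2] = [(-4)·1/12 + (-3)·1/12 + (-2)·1/4] / (5/12)
 = -13/12 / (5/12)
 = -13/5

-2.6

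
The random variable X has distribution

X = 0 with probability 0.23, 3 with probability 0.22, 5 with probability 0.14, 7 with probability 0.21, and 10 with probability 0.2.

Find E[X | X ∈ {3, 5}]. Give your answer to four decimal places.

3.7778

P(X ∈ {3, 5}) = 0.22 + 0.14 = 0.36.
E[X | X ∈ {3, 5}] = [3·0.22 + 5·0.14] / 0.36
 = 1.36 / 0.36
 = 34/9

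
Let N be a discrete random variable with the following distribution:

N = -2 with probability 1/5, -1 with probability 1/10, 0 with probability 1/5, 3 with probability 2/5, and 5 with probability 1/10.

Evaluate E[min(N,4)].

E[min(N,4)] = Σ min(n,4)·P(N=n)
 = (-2)·1/5 + (-1)·1/10 + 0·1/5 + 3·2/5 + 4·1/10
 = (-2/5) + (-1/10) + 0 + 6/5 + 2/5
 = 11/10

1.1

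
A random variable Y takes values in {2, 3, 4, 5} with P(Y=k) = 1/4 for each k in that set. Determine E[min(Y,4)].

3.25

E[min(Y,4)] = Σ min(y,4)·P(Y=y)
 = 2·1/4 + 3·1/4 + 4·1/4 + 4·1/4
 = 1/2 + 3/4 + 1 + 1
 = 13/4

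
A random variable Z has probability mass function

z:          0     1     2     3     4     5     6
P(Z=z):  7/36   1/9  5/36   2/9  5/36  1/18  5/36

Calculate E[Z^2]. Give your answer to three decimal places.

11.278

E[Z^2] = Σ z^2·P(Z=z)
 = 0·7/36 + 1·1/9 + 4·5/36 + 9·2/9 + 16·5/36 + 25·1/18 + 36·5/36
 = 0 + 1/9 + 5/9 + 2 + 20/9 + 25/18 + 5
 = 203/18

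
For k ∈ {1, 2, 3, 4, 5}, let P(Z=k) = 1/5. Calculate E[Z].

3

E[Z] = Σ z·P(Z=z)
 = 1·1/5 + 2·1/5 + 3·1/5 + 4·1/5 + 5·1/5
 = 1/5 + 2/5 + 3/5 + 4/5 + 1
 = 3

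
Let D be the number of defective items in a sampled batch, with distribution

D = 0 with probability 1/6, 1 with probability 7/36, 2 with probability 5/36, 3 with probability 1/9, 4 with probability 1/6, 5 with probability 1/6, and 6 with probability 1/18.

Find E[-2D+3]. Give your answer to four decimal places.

-2.2778

E[-2D+3] = Σ (-2d+3)·P(D=d)
 = 3·1/6 + 1·7/36 + (-1)·5/36 + (-3)·1/9 + (-5)·1/6 + (-7)·1/6 + (-9)·1/18
 = 1/2 + 7/36 + (-5/36) + (-1/3) + (-5/6) + (-7/6) + (-1/2)
 = -41/18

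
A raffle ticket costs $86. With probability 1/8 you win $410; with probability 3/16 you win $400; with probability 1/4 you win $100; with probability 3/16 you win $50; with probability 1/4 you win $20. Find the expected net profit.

E[payout] = 410·1/8 + 400·3/16 + 100·1/4 + 50·3/16 + 20·1/4
 = 205/4 + 75 + 25 + 75/8 + 5
 = 1325/8
Net = 1325/8 - 86 = 637/8

79.625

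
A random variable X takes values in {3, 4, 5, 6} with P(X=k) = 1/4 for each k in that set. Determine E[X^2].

21.5

E[X^2] = Σ x^2·P(X=x)
 = 9·1/4 + 16·1/4 + 25·1/4 + 36·1/4
 = 9/4 + 4 + 25/4 + 9
 = 43/2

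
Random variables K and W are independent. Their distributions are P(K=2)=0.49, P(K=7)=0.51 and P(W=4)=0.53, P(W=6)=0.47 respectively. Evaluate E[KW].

22.477

E[KW] = Σ_k Σ_w kw · P(K=k)P(W=w)
 = 8·0.2597 + 12·0.2303 + 28·0.2703 + 42·0.2397
 = 2.0776 + 2.7636 + 7.5684 + 10.0674
 = 22.477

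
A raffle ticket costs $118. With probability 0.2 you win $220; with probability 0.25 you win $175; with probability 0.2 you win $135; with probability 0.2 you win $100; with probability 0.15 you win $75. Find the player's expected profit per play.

E[payout] = 220·0.2 + 175·0.25 + 135·0.2 + 100·0.2 + 75·0.15
 = 44 + 43.75 + 27 + 20 + 11.25
 = 146
Net = 146 - 118 = 28

28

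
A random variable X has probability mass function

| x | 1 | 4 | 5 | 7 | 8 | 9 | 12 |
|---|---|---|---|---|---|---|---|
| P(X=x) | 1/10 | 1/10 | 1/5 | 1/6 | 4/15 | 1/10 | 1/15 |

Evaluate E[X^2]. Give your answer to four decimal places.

E[X^2] = Σ x^2·P(X=x)
 = 1·1/10 + 16·1/10 + 25·1/5 + 49·1/6 + 64·4/15 + 81·1/10 + 144·1/15
 = 1/10 + 8/5 + 5 + 49/6 + 256/15 + 81/10 + 48/5
 = 1489/30

49.6333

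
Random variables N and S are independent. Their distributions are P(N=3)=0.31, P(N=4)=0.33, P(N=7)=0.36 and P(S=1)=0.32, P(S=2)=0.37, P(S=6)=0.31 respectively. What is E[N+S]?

7.69

E[N+S] = Σ_n Σ_s (n+s) · P(N=n)P(S=s)
 = 4·0.0992 + 5·0.1147 + 9·0.0961 + 5·0.1056 + 6·0.1221 + 10·0.1023 + 8·0.1152 + 9·0.1332 + 13·0.1116
 = 0.3968 + 0.5735 + 0.8649 + 0.528 + 0.7326 + 1.023 + 0.9216 + 1.1988 + 1.4508
 = 7.69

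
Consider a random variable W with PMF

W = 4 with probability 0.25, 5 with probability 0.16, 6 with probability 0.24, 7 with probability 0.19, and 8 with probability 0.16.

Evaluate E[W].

E[W] = Σ w·P(W=w)
 = 4·0.25 + 5·0.16 + 6·0.24 + 7·0.19 + 8·0.16
 = 1 + 0.8 + 1.44 + 1.33 + 1.28
 = 5.85

5.85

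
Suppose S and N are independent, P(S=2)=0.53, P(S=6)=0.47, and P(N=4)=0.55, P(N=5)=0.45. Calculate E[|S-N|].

E[|S-N|] = Σ_s Σ_n |s-n| · P(S=s)P(N=n)
 = 2·0.2915 + 3·0.2385 + 2·0.2585 + 1·0.2115
 = 0.583 + 0.7155 + 0.517 + 0.2115
 = 2.027

2.027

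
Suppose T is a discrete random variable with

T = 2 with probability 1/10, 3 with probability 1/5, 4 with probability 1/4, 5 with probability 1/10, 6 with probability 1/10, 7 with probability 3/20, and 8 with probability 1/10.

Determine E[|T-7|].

2.45

E[|T-7|] = Σ |t-7|·P(T=t)
 = 5·1/10 + 4·1/5 + 3·1/4 + 2·1/10 + 1·1/10 + 0·3/20 + 1·1/10
 = 1/2 + 4/5 + 3/4 + 1/5 + 1/10 + 0 + 1/10
 = 49/20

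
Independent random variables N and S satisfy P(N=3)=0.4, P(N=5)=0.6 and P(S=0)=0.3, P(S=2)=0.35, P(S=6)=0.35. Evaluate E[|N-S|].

E[|N-S|] = Σ_n Σ_s |n-s| · P(N=n)P(S=s)
 = 3·0.12 + 1·0.14 + 3·0.14 + 5·0.18 + 3·0.21 + 1·0.21
 = 0.36 + 0.14 + 0.42 + 0.9 + 0.63 + 0.21
 = 2.66

2.66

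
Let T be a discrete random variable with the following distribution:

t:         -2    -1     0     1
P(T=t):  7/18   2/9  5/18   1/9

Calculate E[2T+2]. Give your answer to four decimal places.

0.2222

E[2T+2] = Σ (2t+2)·P(T=t)
 = (-2)·7/18 + 0·2/9 + 2·5/18 + 4·1/9
 = (-7/9) + 0 + 5/9 + 4/9
 = 2/9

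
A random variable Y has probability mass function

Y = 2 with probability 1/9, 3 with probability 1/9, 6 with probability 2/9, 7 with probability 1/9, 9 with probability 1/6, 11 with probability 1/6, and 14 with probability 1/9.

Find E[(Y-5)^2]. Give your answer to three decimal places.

19.778

E[(Y-5)^2] = Σ (y-5)^2·P(Y=y)
 = 9·1/9 + 4·1/9 + 1·2/9 + 4·1/9 + 16·1/6 + 36·1/6 + 81·1/9
 = 1 + 4/9 + 2/9 + 4/9 + 8/3 + 6 + 9
 = 178/9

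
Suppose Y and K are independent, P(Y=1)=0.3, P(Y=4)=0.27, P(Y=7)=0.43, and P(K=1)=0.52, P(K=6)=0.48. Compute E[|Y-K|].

2.9484

E[|Y-K|] = Σ_y Σ_k |y-k| · P(Y=y)P(K=k)
 = 0·0.156 + 5·0.144 + 3·0.1404 + 2·0.1296 + 6·0.2236 + 1·0.2064
 = 0 + 0.72 + 0.4212 + 0.2592 + 1.3416 + 0.2064
 = 2.9484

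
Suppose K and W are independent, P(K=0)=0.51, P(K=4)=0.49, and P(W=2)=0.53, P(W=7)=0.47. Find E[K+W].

6.31

E[K+W] = Σ_k Σ_w (k+w) · P(K=k)P(W=w)
 = 2·0.2703 + 7·0.2397 + 6·0.2597 + 11·0.2303
 = 0.5406 + 1.6779 + 1.5582 + 2.5333
 = 6.31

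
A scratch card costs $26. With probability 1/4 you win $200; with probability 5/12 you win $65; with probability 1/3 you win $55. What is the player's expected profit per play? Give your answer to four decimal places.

69.4167

E[payout] = 200·1/4 + 65·5/12 + 55·1/3
 = 50 + 325/12 + 55/3
 = 1145/12
Net = 1145/12 - 26 = 833/12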